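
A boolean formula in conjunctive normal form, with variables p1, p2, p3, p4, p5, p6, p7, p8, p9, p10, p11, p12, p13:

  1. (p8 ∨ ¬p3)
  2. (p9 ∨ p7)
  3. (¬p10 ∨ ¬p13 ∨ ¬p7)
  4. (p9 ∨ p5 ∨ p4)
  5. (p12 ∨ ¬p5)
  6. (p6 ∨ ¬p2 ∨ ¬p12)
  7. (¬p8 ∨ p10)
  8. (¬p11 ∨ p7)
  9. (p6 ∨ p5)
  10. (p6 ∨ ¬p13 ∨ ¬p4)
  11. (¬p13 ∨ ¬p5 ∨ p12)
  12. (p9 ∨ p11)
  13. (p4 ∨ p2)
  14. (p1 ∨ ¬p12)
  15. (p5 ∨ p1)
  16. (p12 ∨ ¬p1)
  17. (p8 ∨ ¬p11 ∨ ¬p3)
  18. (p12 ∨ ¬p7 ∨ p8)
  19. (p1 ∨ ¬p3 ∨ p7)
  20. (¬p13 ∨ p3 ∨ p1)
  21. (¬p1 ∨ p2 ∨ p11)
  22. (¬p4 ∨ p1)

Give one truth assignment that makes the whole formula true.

p1=T  p2=F  p3=F  p4=T  p5=T  p6=T  p7=T  p8=T  p9=F  p10=T  p11=T  p12=T  p13=F

Pure literal: p6 appears only positively; assign p6 = True.
p13 occurs only negated in the remaining clauses — set p13 = False.
Set p1 = True and propagate.
  then p12 is forced to True.
Branch on p2: take p2 = False.
  then p4 is forced to True.
  then p11 is forced to True.
  then p7 is forced to True.
Branch on p3: take p3 = False.
The remaining clauses are satisfied by p5 = True, p8 = True, p9 = False, p10 = True.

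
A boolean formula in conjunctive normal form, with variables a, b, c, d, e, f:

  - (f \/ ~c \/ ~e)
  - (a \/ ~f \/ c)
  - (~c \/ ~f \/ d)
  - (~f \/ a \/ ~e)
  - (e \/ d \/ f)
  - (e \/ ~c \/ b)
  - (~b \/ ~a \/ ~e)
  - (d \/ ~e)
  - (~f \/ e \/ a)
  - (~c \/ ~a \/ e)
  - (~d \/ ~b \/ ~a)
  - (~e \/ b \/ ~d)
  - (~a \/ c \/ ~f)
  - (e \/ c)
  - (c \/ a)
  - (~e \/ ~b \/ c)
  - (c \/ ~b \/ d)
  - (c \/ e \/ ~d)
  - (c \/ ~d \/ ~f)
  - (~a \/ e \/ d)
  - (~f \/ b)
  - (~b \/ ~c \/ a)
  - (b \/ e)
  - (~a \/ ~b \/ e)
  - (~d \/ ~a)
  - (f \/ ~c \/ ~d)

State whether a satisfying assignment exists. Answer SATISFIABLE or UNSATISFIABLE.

UNSATISFIABLE

e = True:
  propagation gives d=True, b=True, a=False, f=False; an empty clause results — contradiction.
e = False:
  propagation gives c=True, b=True, a=False; an empty clause results — contradiction.
Every branch closes, so no satisfying assignment exists.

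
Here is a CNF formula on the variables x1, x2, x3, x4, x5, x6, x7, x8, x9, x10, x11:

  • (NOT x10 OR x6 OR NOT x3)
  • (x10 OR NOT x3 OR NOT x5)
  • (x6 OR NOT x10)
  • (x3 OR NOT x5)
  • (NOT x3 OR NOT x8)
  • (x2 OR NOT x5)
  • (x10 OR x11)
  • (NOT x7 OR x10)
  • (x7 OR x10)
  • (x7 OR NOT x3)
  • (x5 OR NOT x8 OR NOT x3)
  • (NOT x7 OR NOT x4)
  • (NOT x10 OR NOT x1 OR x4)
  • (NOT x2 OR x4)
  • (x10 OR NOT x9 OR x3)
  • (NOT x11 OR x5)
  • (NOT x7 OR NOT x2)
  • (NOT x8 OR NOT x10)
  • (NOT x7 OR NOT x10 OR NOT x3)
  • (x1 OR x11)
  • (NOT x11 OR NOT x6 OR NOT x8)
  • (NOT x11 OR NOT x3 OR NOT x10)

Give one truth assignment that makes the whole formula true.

x8 occurs only negated in the remaining clauses — set x8 = False.
Pure literal: x9 appears only negated; assign x9 = False.
Branch on x1: take x1 = True.
Set x2 = True and propagate.
  then x4 is forced to True.
  then x7 is forced to False.
  then x10 is forced to True.
  then x6 is forced to True.
  then x3 is forced to False.
  then x5 is forced to False.
  then x11 is forced to False.

x1=T, x2=T, x3=F, x4=T, x5=F, x6=T, x7=F, x8=F, x9=F, x10=T, x11=F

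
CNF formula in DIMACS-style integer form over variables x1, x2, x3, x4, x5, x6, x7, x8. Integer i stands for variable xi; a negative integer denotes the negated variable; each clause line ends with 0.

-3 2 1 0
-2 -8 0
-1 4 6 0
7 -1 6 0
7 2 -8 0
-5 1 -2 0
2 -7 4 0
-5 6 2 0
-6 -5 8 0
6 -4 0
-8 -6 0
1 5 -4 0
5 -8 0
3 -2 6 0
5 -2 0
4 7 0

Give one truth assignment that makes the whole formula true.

x1=1, x2=0, x3=0, x4=1, x5=0, x6=1, x7=0, x8=0

Set x1 = True and propagate.
Branch on x2: take x2 = False.
Try x4 = True.
  then x6 is forced to True.
  then x8 is forced to False.
  then x5 is forced to False.
x3, x7 are now unconstrained; take x3 = False, x7 = False.
Check each clause:
  1. (x1 OR x2 OR NOT x3) — x1 is true.
  2. (NOT x2 OR NOT x8) — NOT x8 is true.
  3. (x4 OR x6 OR NOT x1) — x4 is true.
  4. (x6 OR x7 OR NOT x1) — x6 is true.
  5. (x7 OR NOT x8 OR x2) — NOT x8 is true.
  6. (NOT x5 OR x1 OR NOT x2) — x1 is true.
  7. (x4 OR x2 OR NOT x7) — NOT x7 is true.
  8. (NOT x5 OR x6 OR x2) — NOT x5 is true.
  9. (NOT x6 OR NOT x5 OR x8) — NOT x5 is true.
  10. (NOT x4 OR x6) — x6 is true.
  11. (NOT x8 OR NOT x6) — NOT x8 is true.
  12. (x5 OR x1 OR NOT x4) — x1 is true.
  13. (NOT x8 OR x5) — NOT x8 is true.
  14. (x6 OR x3 OR NOT x2) — x6 is true.
  15. (NOT x2 OR x5) — NOT x2 is true.
  16. (x7 OR x4) — x4 is true.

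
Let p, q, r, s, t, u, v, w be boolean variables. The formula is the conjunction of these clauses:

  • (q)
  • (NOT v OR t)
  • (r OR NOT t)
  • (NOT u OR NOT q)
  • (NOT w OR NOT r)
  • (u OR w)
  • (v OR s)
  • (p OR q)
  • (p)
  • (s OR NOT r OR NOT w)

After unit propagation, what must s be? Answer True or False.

(q) is a unit clause: q = True.
(NOT u OR NOT q): since q = True, the clause reduces to (NOT u). u = False.
In (u OR w), u is now false; w must hold, so w = True.
(NOT w OR NOT r) with w = True leaves only NOT r, so r = False.
(NOT t OR r): since r = False, the clause reduces to (NOT t). t = False.
From (NOT v OR t) and t = False: v = False.
(s OR v): since v = False, the clause reduces to (s). s = True.

True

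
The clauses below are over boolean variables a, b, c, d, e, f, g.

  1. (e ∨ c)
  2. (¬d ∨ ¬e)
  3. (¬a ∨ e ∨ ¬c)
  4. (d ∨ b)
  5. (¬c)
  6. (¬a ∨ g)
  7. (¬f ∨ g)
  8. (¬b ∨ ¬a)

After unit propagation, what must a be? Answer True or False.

False

(¬c) is a unit clause: c = False.
From (c ∨ e) and c = False: e = True.
In (¬e ∨ ¬d), ¬e is now false; ¬d must hold, so d = False.
In (d ∨ b), d is now false; b must hold, so b = True.
(¬a ∨ ¬b) with b = True leaves only ¬a, so a = False.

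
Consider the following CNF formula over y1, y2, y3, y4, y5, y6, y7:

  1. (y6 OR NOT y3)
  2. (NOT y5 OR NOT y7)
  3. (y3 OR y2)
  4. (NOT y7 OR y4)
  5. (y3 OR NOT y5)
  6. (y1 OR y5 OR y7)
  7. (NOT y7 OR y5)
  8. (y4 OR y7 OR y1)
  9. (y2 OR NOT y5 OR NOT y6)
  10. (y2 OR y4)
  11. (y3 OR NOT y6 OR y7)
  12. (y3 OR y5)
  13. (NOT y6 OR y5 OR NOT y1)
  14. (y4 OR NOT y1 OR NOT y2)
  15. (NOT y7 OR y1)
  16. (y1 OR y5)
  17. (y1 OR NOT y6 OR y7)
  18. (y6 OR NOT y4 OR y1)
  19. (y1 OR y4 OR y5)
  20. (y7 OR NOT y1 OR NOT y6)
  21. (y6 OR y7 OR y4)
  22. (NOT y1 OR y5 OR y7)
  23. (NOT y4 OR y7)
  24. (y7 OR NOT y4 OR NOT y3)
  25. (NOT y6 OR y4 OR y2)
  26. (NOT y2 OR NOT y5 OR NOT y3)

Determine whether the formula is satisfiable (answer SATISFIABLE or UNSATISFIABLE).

y7 = True:
  propagation gives y5=False; an empty clause results — contradiction.
y7 = False:
  propagation gives y4=False, y1=True, y2=True; an empty clause results — contradiction.
Every branch closes, so no satisfying assignment exists.

UNSATISFIABLE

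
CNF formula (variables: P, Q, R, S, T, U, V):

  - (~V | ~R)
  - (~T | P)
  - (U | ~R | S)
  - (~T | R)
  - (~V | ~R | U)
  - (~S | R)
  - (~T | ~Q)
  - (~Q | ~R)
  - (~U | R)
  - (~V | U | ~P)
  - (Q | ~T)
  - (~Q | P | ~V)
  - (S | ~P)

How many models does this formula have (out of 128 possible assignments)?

8

Split on R, then P.
  R=1, P=1: remaining (Q,S,T,U,V) ∈ {(0,1,0,0,0); (0,1,0,1,0)} — 2.
  R=1, P=0: remaining (Q,S,T,U,V) ∈ {(0,0,0,1,0); (0,1,0,0,0); (0,1,0,1,0)} — 3.
  R=0, P=1: a clause becomes empty — 0.
  R=0, P=0: remaining (Q,S,T,U,V) ∈ {(0,0,0,0,0); (0,0,0,0,1); (1,0,0,0,0)} — 3.
Total: 2 + 3 + 0 + 3 = 8.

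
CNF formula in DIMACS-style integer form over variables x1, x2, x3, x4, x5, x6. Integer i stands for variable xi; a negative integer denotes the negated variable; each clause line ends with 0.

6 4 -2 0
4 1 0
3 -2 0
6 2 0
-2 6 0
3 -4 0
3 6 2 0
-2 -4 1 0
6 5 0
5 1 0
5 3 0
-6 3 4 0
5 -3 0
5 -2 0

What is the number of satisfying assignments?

5

The models are:
  x1=0 x2=0 x3=1 x4=1 x5=1 x6=1
  x1=1 x2=0 x3=1 x4=0 x5=1 x6=1
  x1=1 x2=0 x3=1 x4=1 x5=1 x6=1
  x1=1 x2=1 x3=1 x4=0 x5=1 x6=1
  x1=1 x2=1 x3=1 x4=1 x5=1 x6=1
Count: 5.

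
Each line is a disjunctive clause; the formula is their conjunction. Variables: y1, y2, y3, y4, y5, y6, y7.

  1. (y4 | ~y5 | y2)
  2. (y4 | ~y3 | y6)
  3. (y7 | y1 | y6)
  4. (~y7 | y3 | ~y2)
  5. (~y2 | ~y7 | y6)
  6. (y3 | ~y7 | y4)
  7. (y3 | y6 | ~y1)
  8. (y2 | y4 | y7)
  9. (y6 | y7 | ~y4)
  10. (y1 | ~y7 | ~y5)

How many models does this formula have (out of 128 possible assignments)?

Case analysis on y7 and y4:
  y7=1, y4=1: 13 of the 32 assignments to (y1,y2,y3,y5,y6) work.
  y7=1, y4=0: 5 of the 32 assignments to (y1,y2,y3,y5,y6) work.
  y7=0, y4=1: forces y6=1; y1, y2, y3, y5 free → 2^4 = 16.
  y7=0, y4=0: forces y2=1; y6=1; y1, y3, y5 free → 2^3 = 8.
Total: 13 + 5 + 16 + 8 = 42.

42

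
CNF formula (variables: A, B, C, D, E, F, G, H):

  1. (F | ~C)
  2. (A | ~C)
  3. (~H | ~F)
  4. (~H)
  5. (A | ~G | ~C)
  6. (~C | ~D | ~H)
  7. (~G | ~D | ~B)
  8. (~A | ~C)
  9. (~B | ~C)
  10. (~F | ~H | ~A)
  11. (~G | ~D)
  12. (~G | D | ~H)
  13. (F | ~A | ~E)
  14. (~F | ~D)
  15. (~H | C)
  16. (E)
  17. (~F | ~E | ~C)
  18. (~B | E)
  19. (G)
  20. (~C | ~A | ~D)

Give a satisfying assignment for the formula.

The clause (~H) is unit: H must be False.
(E) is a unit clause, so E = True.
(G) is a unit clause, so G = True.
(~D) is a unit clause, so D = False.
Pure literal: B appears only negated; assign B = False.
Pure literal: C appears only negated; assign C = False.
Set A = False and propagate.
F is now unconstrained; take F = False.
Every clause has at least one true literal under this assignment.

A = F  B = F  C = F  D = F  E = T  F = F  G = T  H = F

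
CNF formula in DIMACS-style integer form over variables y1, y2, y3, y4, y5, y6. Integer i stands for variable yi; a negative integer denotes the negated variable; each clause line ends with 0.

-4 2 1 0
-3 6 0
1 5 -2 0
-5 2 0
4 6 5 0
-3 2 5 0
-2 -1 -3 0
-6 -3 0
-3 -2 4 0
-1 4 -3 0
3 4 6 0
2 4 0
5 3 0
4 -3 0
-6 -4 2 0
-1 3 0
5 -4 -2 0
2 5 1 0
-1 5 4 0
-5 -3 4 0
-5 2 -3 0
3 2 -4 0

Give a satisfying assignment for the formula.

y1=False, y2=True, y3=False, y4=False, y5=True, y6=True

Try y1 = False.
Branch on y2: take y2 = True.
  then y5 is forced to True.
The remaining clauses are satisfied by y3 = False, y4 = False, y6 = True.
Every clause has at least one true literal under this assignment.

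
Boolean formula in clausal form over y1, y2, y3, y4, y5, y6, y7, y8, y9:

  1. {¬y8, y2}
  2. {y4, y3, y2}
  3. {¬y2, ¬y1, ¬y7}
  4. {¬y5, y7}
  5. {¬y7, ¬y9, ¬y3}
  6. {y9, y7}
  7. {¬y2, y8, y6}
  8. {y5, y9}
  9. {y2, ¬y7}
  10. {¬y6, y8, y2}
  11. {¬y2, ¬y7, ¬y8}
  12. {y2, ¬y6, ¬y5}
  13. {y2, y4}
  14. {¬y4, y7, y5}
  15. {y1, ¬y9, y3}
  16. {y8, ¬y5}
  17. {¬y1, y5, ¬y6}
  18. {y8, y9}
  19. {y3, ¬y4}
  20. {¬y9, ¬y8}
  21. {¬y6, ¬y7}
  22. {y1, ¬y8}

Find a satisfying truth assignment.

y1=F, y2=T, y3=T, y4=F, y5=F, y6=T, y7=F, y8=F, y9=T

Set y1 = False and propagate.
  then y8 is forced to False.
  then y5 is forced to False.
  then y9 is forced to True.
  then y3 is forced to True.
  then y7 is forced to False.
  then y4 is forced to False.
  then y2 is forced to True.
  then y6 is forced to True.
Check each clause:
  1. {y2, ¬y8} — ¬y8 is true.
  2. {y2, y4, y3} — y2 is true.
  3. {¬y7, ¬y2, ¬y1} — ¬y7 is true.
  4. {¬y5, y7} — ¬y5 is true.
  5. {¬y7, ¬y3, ¬y9} — ¬y7 is true.
  6. {y9, y7} — y9 is true.
  7. {y6, ¬y2, y8} — y6 is true.
  8. {y9, y5} — y9 is true.
  9. {¬y7, y2} — ¬y7 is true.
  10. {y2, y8, ¬y6} — y2 is true.
  11. {¬y8, ¬y2, ¬y7} — ¬y8 is true.
  12. {¬y5, ¬y6, y2} — y2 is true.
  13. {y4, y2} — y2 is true.
  14. {y5, y7, ¬y4} — ¬y4 is true.
  15. {y1, ¬y9, y3} — y3 is true.
  16. {y8, ¬y5} — ¬y5 is true.
  17. {¬y1, ¬y6, y5} — ¬y1 is true.
  18. {y9, y8} — y9 is true.
  19. {y3, ¬y4} — y3 is true.
  20. {¬y8, ¬y9} — ¬y8 is true.
  21. {¬y7, ¬y6} — ¬y7 is true.
  22. {y1, ¬y8} — ¬y8 is true.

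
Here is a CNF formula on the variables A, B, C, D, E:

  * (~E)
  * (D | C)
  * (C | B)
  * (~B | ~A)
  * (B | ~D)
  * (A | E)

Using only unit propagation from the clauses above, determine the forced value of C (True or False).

True

Unit clause (~E) sets E = False.
(E | A): since E = False, the clause reduces to (A). A = True.
(~B | ~A): since A = True, the clause reduces to (~B). B = False.
In (B | C), B is now false; C must hold, so C = True.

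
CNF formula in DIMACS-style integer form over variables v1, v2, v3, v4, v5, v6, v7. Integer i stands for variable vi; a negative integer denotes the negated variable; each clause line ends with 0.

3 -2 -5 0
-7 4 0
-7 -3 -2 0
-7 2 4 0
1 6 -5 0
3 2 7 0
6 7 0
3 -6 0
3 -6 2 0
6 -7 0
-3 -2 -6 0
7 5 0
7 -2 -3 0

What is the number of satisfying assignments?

8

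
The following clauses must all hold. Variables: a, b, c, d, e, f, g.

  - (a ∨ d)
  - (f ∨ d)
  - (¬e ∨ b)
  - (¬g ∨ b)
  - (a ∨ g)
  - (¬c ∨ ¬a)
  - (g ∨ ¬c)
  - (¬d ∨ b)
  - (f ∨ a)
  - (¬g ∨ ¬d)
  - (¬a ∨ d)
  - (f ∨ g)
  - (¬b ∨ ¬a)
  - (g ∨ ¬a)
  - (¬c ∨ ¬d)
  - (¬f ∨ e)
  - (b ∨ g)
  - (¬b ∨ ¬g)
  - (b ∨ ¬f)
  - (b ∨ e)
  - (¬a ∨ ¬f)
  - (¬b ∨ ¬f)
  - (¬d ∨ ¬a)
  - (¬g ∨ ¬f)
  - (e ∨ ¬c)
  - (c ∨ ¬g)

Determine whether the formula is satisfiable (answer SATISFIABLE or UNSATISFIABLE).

UNSATISFIABLE

g = True:
  propagation gives b=True; an empty clause results — contradiction.
g = False:
  propagation gives a=True; an empty clause results — contradiction.
Every branch closes, so no satisfying assignment exists.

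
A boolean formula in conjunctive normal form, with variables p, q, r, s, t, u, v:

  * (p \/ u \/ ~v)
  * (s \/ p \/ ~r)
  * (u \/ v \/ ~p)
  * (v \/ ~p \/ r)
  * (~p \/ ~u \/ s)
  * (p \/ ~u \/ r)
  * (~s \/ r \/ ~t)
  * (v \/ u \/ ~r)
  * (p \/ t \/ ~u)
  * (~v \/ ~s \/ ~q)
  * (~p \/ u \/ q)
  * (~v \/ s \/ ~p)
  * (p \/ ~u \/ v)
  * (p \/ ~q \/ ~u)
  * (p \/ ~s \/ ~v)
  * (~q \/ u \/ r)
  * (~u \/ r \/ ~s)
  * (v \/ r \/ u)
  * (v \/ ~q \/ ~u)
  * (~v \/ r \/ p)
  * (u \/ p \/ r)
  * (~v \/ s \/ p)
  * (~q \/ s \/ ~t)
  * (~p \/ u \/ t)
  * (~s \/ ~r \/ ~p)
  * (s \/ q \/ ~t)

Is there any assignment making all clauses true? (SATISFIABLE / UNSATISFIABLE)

p = True:
  u = True:
    propagation gives s=True, r=True; an empty clause results — contradiction.
  u = False:
    propagation gives v=True, q=True, s=False; an empty clause results — contradiction.
p = False:
  u = True:
    propagation gives r=True, s=True, t=True, v=True; an empty clause results — contradiction.
  u = False:
    propagation gives v=False, r=False; an empty clause results — contradiction.
Every branch closes, so no satisfying assignment exists.

UNSATISFIABLE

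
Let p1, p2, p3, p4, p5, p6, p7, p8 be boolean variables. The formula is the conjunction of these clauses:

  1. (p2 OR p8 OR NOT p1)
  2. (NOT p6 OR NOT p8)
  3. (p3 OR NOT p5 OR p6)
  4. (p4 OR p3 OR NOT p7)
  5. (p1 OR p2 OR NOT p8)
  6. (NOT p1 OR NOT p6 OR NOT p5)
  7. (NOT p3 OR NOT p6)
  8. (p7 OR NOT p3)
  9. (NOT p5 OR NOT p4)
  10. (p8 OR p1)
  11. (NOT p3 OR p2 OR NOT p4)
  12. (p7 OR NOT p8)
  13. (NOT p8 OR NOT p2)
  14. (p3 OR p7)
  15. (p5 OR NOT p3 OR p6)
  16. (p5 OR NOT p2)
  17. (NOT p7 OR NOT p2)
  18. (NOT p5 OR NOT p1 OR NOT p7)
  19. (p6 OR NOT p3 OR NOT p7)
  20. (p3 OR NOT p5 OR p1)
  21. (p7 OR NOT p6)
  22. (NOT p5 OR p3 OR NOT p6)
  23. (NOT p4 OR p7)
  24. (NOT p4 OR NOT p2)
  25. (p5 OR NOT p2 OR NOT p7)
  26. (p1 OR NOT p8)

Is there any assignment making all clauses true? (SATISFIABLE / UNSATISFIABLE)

Branch on p1: take p1 = True.
For the remaining variables, p2 = False, p3 = False, p4 = True, p5 = False, p6 = False, p7 = True, p8 = True works.
So p1=T, p2=F, p3=F, p4=T, p5=F, p6=F, p7=T, p8=T is a satisfying assignment.

SATISFIABLE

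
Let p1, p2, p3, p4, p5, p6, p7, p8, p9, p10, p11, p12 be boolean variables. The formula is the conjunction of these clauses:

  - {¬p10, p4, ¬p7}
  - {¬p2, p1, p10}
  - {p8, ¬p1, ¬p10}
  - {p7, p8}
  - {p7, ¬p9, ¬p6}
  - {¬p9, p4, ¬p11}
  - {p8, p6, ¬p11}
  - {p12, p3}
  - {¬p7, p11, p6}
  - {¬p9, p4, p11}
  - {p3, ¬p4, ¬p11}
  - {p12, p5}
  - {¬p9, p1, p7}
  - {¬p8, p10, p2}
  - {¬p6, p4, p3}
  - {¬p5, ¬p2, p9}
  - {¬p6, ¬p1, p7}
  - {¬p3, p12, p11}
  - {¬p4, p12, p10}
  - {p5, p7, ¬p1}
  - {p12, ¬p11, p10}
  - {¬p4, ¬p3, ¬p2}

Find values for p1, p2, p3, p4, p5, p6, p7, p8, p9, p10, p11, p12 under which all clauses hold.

p1 = False, p2 = False, p3 = True, p4 = True, p5 = False, p6 = True, p7 = True, p8 = False, p9 = False, p10 = True, p11 = True, p12 = True

p12 occurs only positively in the remaining clauses — set p12 = True.
Set p1 = False and propagate.
Branch on p2: take p2 = False.
Branch on p3: take p3 = True.
The remaining clauses are satisfied by p4 = True, p5 = False, p6 = True, p7 = True, p8 = False, p9 = False, p10 = True, p11 = True.
Check each clause:
  1. {¬p7, p4, ¬p10} — p4 is true.
  2. {¬p2, p10, p1} — p10 is true.
  3. {¬p1, p8, ¬p10} — ¬p1 is true.
  4. {p7, p8} — p7 is true.
  5. {p7, ¬p9, ¬p6} — p7 is true.
  6. {p4, ¬p9, ¬p11} — p4 is true.
  7. {p6, p8, ¬p11} — p6 is true.
  8. {p12, p3} — p3 is true.
  9. {p11, p6, ¬p7} — p11 is true.
  10. {p4, p11, ¬p9} — p11 is true.
  11. {p3, ¬p11, ¬p4} — p3 is true.
  12. {p12, p5} — p12 is true.
  13. {p7, p1, ¬p9} — p7 is true.
  14. {p2, ¬p8, p10} — ¬p8 is true.
  15. {¬p6, p4, p3} — p3 is true.
  16. {¬p2, p9, ¬p5} — ¬p5 is true.
  17. {¬p1, p7, ¬p6} — ¬p1 is true.
  18. {p11, ¬p3, p12} — p11 is true.
  19. {p10, p12, ¬p4} — p10 is true.
  20. {p7, p5, ¬p1} — ¬p1 is true.
  21. {p12, ¬p11, p10} — p10 is true.
  22. {¬p3, ¬p4, ¬p2} — ¬p2 is true.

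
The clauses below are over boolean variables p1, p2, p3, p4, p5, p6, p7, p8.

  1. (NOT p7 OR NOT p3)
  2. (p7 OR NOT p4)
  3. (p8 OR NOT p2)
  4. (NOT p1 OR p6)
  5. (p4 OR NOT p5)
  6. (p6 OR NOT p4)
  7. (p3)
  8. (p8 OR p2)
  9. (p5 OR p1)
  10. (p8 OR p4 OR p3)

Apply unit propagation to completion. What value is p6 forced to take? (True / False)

True

(p3) stands alone — p3 = True.
(NOT p3 OR NOT p7) with p3 = True leaves only NOT p7, so p7 = False.
In (p7 OR NOT p4), p7 is now false; NOT p4 must hold, so p4 = False.
(p4 OR NOT p5) with p4 = False leaves only NOT p5, so p5 = False.
In (p1 OR p5), p5 is now false; p1 must hold, so p1 = True.
(NOT p1 OR p6) with p1 = True leaves only p6, so p6 = True.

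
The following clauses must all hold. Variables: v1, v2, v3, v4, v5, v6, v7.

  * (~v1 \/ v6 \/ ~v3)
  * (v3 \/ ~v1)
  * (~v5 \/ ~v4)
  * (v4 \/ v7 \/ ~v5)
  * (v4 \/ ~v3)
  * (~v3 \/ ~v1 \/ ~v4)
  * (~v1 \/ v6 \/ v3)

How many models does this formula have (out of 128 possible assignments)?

28

Case analysis on v3 and v1:
  v3=1, v1=1: a clause becomes empty — 0.
  v3=1, v1=0: forces v4=1; v5=0; v2, v6, v7 free → 2^3 = 8.
  v3=0, v1=1: a clause becomes empty — 0.
  v3=0, v1=0: v2, v6 free; 5 ways for (v4,v5,v7) × 2^2 = 20.
Total: 0 + 8 + 0 + 20 = 28.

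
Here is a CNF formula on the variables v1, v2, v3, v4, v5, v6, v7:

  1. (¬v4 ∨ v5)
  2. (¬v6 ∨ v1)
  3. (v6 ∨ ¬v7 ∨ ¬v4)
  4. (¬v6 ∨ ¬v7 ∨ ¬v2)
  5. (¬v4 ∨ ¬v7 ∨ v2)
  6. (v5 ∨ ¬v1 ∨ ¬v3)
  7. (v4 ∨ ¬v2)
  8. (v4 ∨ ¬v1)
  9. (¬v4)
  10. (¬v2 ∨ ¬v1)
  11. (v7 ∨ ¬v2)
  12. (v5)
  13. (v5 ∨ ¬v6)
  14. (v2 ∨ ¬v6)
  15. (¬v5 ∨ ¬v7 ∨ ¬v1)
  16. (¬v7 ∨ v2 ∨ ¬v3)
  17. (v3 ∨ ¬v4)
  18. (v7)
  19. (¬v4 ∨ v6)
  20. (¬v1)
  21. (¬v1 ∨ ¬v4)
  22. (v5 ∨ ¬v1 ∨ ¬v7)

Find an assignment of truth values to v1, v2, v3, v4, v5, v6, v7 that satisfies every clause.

(¬v4) is a unit clause, so v4 = False.
The clause (¬v2) is unit: v2 must be False.
Unit propagation: (¬v1) forces v1 = False.
(¬v6) is a unit clause, so v6 = False.
The clause (v5) is unit: v5 must be True.
The clause (v7) is unit: v7 must be True.
(¬v3) is a unit clause, so v3 = False.
Every clause has at least one true literal under this assignment.

v1=0, v2=0, v3=0, v4=0, v5=1, v6=0, v7=1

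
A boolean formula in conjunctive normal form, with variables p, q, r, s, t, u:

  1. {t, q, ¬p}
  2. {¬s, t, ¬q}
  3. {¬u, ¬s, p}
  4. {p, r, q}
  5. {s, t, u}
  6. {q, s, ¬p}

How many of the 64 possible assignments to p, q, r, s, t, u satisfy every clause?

27

Case analysis on p and q:
  p=1, q=1: r free; 5 ways for (s,t,u) × 2^1 = 10.
  p=1, q=0: remaining (r,s,t,u) ∈ {(0,1,1,0); (0,1,1,1); (1,1,1,0); (1,1,1,1)} — 4.
  p=0, q=1: r free; 4 ways for (s,t,u) × 2^1 = 8.
  p=0, q=0: 5 of the 16 assignments to (r,s,t,u) work.
Total: 10 + 4 + 8 + 5 = 27.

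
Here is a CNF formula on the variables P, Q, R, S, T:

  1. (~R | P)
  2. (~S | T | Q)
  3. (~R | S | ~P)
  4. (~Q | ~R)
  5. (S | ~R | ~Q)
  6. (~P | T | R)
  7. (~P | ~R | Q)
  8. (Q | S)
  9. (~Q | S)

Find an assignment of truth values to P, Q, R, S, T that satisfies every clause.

P=F, Q=T, R=F, S=T, T=F

Check each clause:
  1. (~R | P) — ~R is true.
  2. (T | ~S | Q) — Q is true.
  3. (~P | ~R | S) — S is true.
  4. (~Q | ~R) — ~R is true.
  5. (~R | ~Q | S) — S is true.
  6. (T | R | ~P) — ~P is true.
  7. (~P | ~R | Q) — Q is true.
  8. (Q | S) — Q is true.
  9. (~Q | S) — S is true.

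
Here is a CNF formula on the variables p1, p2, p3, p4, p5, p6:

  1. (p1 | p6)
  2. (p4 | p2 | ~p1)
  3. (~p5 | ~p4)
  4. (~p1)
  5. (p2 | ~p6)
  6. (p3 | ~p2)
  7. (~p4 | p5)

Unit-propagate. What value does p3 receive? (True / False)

Unit clause (~p1) sets p1 = False.
From (p6 | p1) and p1 = False: p6 = True.
In (~p6 | p2), ~p6 is now false; p2 must hold, so p2 = True.
From (p3 | ~p2) and p2 = True: p3 = True.

True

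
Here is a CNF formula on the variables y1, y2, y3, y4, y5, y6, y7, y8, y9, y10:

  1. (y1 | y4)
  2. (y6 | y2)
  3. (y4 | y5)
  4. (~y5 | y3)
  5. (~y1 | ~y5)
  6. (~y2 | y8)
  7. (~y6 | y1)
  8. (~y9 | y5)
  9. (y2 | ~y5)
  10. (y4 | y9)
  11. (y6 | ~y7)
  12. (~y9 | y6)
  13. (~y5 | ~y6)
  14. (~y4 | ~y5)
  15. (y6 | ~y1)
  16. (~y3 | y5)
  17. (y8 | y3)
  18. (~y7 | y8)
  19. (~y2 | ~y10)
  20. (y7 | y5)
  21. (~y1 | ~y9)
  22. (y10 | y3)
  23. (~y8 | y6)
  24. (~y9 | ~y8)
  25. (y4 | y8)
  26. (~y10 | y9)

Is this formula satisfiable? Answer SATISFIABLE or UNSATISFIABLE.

UNSATISFIABLE

y5 = True:
  propagation gives y3=True, y1=False, y4=True; an empty clause results — contradiction.
y5 = False:
  propagation gives y4=True, y9=False, y3=False, y8=True; an empty clause results — contradiction.
Every branch closes, so no satisfying assignment exists.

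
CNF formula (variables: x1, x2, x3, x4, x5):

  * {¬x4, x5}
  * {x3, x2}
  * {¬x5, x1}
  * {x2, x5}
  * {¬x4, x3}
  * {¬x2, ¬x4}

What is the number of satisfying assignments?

Split on x2, then x4.
  x2=T, x4=T: a clause becomes empty — 0.
  x2=T, x4=F: x3 free; 3 ways for (x1,x5) × 2^1 = 6.
  x2=F, x4=T: remaining (x1,x3,x5) ∈ {(T,T,T)} — 1.
  x2=F, x4=F: remaining (x1,x3,x5) ∈ {(T,T,T)} — 1.
Total: 0 + 6 + 1 + 1 = 8.

8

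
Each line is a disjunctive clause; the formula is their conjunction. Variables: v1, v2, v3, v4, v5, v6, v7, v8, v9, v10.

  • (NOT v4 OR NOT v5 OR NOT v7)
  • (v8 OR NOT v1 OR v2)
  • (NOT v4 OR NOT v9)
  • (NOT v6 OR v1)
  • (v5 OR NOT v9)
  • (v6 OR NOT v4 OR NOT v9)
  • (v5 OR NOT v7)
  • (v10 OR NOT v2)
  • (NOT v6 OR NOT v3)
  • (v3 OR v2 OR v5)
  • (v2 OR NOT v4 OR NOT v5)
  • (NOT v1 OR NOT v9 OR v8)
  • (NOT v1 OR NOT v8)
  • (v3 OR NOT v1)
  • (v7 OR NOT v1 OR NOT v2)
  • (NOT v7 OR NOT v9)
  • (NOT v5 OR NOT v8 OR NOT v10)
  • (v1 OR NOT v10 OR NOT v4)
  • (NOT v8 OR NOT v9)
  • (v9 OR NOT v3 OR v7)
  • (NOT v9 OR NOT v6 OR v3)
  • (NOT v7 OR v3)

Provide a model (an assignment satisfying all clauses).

v1=0, v2=1, v3=0, v4=0, v5=0, v6=0, v7=0, v8=0, v9=0, v10=1

Pure literal: v4 appears only negated; assign v4 = False.
Branch on v1: take v1 = False.
  then v6 is forced to False.
The remaining clauses are satisfied by v2 = True, v3 = False, v5 = False, v7 = False, v8 = False, v9 = False, v10 = True.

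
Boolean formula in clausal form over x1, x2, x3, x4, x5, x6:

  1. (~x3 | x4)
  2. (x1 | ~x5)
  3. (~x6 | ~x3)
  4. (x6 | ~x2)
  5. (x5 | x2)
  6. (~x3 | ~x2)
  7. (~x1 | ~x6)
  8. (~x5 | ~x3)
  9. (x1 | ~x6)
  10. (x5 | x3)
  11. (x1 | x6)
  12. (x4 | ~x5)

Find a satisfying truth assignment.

x1=True  x2=False  x3=False  x4=True  x5=True  x6=False

Check each clause:
  1. (x4 | ~x3) — x4 is true.
  2. (~x5 | x1) — x1 is true.
  3. (~x6 | ~x3) — ~x6 is true.
  4. (~x2 | x6) — ~x2 is true.
  5. (x2 | x5) — x5 is true.
  6. (~x2 | ~x3) — ~x3 is true.
  7. (~x6 | ~x1) — ~x6 is true.
  8. (~x3 | ~x5) — ~x3 is true.
  9. (x1 | ~x6) — x1 is true.
  10. (x5 | x3) — x5 is true.
  11. (x1 | x6) — x1 is true.
  12. (~x5 | x4) — x4 is true.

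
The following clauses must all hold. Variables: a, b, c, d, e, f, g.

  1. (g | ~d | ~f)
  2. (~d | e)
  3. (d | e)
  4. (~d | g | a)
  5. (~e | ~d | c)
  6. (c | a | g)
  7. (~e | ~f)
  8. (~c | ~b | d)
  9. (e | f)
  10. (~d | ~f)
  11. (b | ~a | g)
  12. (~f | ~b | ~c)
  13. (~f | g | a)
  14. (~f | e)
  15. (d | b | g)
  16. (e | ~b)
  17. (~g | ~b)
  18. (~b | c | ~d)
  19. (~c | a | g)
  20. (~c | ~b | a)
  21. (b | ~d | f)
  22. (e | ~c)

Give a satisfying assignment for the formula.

a=True, b=True, c=True, d=True, e=True, f=False, g=False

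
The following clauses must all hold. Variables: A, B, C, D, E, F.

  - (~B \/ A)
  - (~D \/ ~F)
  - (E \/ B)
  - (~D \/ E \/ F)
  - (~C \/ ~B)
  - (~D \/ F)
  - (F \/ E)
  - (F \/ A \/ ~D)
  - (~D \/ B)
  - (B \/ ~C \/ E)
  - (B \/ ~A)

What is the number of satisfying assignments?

7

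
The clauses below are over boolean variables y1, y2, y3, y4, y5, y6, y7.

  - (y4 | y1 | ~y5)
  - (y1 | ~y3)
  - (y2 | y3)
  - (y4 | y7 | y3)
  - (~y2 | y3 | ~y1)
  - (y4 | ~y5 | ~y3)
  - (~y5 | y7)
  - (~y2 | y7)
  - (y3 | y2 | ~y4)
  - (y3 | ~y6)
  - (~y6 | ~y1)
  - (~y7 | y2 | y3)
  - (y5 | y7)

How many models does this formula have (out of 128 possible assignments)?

Case analysis on y3 and y2:
  y3=1, y2=1: remaining (y1,y4,y5,y6,y7) ∈ {(1,0,0,0,1); (1,1,0,0,1); (1,1,1,0,1)} — 3.
  y3=1, y2=0: remaining (y1,y4,y5,y6,y7) ∈ {(1,0,0,0,1); (1,1,0,0,1); (1,1,1,0,1)} — 3.
  y3=0, y2=1: remaining (y1,y4,y5,y6,y7) ∈ {(0,0,0,0,1); (0,1,0,0,1); (0,1,1,0,1)} — 3.
  y3=0, y2=0: a clause becomes empty — 0.
Total: 3 + 3 + 3 + 0 = 9.

9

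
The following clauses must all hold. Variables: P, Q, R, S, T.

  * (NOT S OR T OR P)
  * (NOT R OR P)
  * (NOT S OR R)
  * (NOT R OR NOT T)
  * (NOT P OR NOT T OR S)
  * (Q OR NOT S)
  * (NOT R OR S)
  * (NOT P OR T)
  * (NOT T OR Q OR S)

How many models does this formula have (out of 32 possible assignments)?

3

The models are:
  P=F Q=F R=F S=F T=F
  P=F Q=T R=F S=F T=F
  P=F Q=T R=F S=F T=T
That's 3 in total.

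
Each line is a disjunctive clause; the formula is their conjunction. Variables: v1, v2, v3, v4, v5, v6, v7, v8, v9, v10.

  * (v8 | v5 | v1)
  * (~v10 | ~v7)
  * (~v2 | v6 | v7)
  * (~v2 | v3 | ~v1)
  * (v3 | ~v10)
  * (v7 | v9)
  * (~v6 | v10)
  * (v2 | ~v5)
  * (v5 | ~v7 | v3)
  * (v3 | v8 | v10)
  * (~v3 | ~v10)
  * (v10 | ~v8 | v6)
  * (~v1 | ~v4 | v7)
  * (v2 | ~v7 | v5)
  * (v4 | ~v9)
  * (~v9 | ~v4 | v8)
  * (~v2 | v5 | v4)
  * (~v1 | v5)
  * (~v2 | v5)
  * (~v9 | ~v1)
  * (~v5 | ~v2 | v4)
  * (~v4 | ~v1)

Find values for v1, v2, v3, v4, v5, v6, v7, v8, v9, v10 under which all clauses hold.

v1=F, v2=T, v3=T, v4=T, v5=T, v6=F, v7=T, v8=F, v9=F, v10=F

Branch on v1: take v1 = False.
Branch on v2: take v2 = True.
  then v5 is forced to True.
  then v4 is forced to True.
Try v3 = True.
  then v10 is forced to False.
  then v6 is forced to False.
  then v7 is forced to True.
  then v8 is forced to False.
  then v9 is forced to False.
Every clause has at least one true literal under this assignment.
Check each clause:
  1. (v5 | v1 | v8) — v5 is true.
  2. (~v7 | ~v10) — ~v10 is true.
  3. (~v2 | v7 | v6) — v7 is true.
  4. (v3 | ~v1 | ~v2) — v3 is true.
  5. (v3 | ~v10) — v3 is true.
  6. (v9 | v7) — v7 is true.
  7. (v10 | ~v6) — ~v6 is true.
  8. (v2 | ~v5) — v2 is true.
  9. (~v7 | v5 | v3) — v3 is true.
  10. (v10 | v3 | v8) — v3 is true.
  11. (~v3 | ~v10) — ~v10 is true.
  12. (v10 | v6 | ~v8) — ~v8 is true.
  13. (~v1 | ~v4 | v7) — ~v1 is true.
  14. (~v7 | v5 | v2) — v2 is true.
  15. (v4 | ~v9) — v4 is true.
  16. (v8 | ~v4 | ~v9) — ~v9 is true.
  17. (v4 | v5 | ~v2) — v4 is true.
  18. (~v1 | v5) — v5 is true.
  19. (~v2 | v5) — v5 is true.
  20. (~v1 | ~v9) — ~v1 is true.
  21. (v4 | ~v5 | ~v2) — v4 is true.
  22. (~v1 | ~v4) — ~v1 is true.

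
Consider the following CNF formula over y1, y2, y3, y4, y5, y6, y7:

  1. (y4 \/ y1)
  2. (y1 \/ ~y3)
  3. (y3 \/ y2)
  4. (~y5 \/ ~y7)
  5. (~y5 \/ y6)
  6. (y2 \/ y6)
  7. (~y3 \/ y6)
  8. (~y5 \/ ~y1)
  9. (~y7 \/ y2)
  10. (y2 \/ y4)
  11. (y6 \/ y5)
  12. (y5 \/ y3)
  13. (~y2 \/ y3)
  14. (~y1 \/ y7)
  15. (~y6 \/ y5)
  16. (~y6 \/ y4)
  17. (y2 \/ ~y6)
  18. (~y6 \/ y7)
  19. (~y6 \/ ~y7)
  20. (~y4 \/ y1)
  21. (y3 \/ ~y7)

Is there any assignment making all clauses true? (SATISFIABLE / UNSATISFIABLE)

UNSATISFIABLE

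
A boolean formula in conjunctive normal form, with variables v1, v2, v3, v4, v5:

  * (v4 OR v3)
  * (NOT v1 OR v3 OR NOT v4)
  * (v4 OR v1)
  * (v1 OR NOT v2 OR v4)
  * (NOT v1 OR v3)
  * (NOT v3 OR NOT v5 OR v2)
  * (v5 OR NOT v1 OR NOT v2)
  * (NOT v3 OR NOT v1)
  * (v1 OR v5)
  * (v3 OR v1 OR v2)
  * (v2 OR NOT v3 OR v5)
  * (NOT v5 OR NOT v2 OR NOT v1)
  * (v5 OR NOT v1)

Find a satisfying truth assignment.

Try v1 = False.
  then v4 is forced to True.
  then v5 is forced to True.
For the remaining variables, v2 = True, v3 = False works.
Every clause has at least one true literal under this assignment.

v1=False  v2=True  v3=False  v4=True  v5=True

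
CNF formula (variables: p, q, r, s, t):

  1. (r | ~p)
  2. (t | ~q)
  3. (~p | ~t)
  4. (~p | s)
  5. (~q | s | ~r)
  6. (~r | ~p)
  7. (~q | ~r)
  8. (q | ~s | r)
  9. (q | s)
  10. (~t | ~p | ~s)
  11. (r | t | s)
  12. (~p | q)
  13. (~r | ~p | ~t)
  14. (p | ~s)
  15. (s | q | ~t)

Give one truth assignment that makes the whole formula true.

Try p = False.
  then s is forced to False.
  then q is forced to True.
  then t is forced to True.
  then r is forced to False.
Every clause has at least one true literal under this assignment.

p = False, q = True, r = False, s = False, t = True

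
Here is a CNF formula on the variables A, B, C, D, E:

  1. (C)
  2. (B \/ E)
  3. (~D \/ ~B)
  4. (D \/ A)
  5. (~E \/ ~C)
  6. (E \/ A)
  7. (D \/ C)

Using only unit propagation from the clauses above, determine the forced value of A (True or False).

Unit clause (C) sets C = True.
(~E \/ ~C): since C = True, the clause reduces to (~E). E = False.
(B \/ E): since E = False, the clause reduces to (B). B = True.
(~B \/ ~D) with B = True leaves only ~D, so D = False.
In (A \/ D), D is now false; A must hold, so A = True.

True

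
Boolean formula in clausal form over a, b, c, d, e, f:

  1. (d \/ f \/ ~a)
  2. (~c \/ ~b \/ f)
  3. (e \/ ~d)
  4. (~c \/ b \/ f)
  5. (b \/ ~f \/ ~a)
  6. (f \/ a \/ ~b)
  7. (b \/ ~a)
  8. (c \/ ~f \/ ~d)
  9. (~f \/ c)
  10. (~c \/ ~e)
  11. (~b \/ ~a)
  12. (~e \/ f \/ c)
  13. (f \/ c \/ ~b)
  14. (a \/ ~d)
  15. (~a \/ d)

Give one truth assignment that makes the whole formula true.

a=F, b=F, c=F, d=F, e=F, f=F

Branch on a: take a = False.
  then d is forced to False.
Try b = False.
Branch on c: take c = False.
  then f is forced to False.
  then e is forced to False.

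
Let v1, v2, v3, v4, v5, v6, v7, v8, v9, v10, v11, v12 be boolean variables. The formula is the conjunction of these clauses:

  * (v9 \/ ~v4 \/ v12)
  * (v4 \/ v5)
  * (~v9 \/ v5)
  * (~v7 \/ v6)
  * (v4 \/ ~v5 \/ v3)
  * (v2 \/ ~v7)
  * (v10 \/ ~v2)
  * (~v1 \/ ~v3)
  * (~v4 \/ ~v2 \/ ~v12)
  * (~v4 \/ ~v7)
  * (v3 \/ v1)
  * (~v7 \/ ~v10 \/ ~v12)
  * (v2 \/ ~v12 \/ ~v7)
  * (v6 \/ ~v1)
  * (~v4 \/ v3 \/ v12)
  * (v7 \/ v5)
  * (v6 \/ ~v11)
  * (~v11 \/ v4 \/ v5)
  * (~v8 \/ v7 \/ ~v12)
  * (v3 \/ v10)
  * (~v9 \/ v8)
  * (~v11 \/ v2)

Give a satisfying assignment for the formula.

v1=True, v2=False, v3=False, v4=True, v5=True, v6=True, v7=False, v8=False, v9=False, v10=True, v11=False, v12=True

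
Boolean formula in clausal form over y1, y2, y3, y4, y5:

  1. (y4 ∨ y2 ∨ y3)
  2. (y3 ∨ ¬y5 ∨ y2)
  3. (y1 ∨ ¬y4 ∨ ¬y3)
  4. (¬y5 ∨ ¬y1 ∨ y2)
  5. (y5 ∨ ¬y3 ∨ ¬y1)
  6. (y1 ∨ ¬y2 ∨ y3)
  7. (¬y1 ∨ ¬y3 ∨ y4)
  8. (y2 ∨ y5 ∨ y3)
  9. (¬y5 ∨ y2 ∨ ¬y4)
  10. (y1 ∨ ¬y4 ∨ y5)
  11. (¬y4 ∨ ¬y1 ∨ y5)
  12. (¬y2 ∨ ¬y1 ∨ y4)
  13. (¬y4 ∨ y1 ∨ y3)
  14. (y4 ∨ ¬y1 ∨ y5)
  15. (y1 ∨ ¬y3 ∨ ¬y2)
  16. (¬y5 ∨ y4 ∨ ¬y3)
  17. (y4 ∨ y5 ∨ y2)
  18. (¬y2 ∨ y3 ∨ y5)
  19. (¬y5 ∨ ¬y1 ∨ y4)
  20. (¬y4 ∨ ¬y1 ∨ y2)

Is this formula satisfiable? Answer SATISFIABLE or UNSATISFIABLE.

Branch on y1: take y1 = True.
Set y2 = True and propagate.
  then y4 is forced to True.
  then y5 is forced to True.
y3 is now unconstrained; take y3 = True.
Every clause has at least one true literal under this assignment.
So y1 = True, y2 = True, y3 = True, y4 = True, y5 = True is a satisfying assignment.

SATISFIABLE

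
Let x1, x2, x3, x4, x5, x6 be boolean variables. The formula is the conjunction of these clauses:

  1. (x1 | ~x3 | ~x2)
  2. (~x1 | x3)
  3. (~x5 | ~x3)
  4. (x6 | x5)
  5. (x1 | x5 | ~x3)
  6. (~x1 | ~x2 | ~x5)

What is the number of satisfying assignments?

16

Case analysis on x1 and x3:
  x1=T, x3=T: remaining (x2,x4,x5,x6) ∈ {(F,F,F,T); (F,T,F,T); (T,F,F,T); (T,T,F,T)} — 4.
  x1=T, x3=F: a clause becomes empty — 0.
  x1=F, x3=T: a clause becomes empty — 0.
  x1=F, x3=F: x2, x4 free; 3 ways for (x5,x6) × 2^2 = 12.
Total: 4 + 0 + 0 + 12 = 16.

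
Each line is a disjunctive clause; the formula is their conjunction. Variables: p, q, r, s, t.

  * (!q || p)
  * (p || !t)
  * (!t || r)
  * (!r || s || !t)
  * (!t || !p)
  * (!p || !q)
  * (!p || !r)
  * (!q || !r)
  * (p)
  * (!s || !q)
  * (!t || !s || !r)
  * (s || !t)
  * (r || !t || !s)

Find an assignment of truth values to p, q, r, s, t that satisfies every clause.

p = True, q = False, r = False, s = True, t = False

The clause (p) is unit: p must be True.
(!t) is a unit clause, so t = False.
(!q) is a unit clause, so q = False.
Unit propagation: (!r) forces r = False.
s is now unconstrained; take s = True.
Every clause has at least one true literal under this assignment.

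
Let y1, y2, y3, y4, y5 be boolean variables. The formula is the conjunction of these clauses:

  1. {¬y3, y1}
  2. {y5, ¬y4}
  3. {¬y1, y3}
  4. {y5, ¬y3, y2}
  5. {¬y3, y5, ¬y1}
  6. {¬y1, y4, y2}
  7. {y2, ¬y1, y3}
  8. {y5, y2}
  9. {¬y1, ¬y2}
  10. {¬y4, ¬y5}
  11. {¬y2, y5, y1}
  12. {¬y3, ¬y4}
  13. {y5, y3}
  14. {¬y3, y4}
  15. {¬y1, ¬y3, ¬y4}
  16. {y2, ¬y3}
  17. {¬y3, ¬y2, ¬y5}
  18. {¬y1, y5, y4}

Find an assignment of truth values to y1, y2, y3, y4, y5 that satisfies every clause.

Branch on y1: take y1 = False.
  then y3 is forced to False.
  then y5 is forced to True.
  then y4 is forced to False.
y2 is now unconstrained; take y2 = False.
Every clause has at least one true literal under this assignment.

y1 = F, y2 = F, y3 = F, y4 = F, y5 = T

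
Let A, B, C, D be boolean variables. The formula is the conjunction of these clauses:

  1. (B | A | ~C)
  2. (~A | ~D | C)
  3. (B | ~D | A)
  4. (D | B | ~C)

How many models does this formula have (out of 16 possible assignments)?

10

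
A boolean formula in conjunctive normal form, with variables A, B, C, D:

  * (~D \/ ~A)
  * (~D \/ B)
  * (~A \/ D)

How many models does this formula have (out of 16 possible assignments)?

6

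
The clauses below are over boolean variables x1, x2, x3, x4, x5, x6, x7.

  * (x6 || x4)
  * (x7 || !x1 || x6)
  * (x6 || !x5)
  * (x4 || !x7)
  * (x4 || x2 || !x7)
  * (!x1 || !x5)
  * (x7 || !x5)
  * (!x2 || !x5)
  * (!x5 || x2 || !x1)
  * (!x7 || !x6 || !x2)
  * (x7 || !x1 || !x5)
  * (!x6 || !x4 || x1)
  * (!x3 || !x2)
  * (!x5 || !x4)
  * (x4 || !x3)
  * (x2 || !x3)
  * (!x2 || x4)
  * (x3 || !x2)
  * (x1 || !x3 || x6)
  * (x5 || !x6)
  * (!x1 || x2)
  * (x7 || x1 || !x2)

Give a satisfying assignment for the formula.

x1=False, x2=False, x3=False, x4=True, x5=False, x6=False, x7=False

Try x1 = False.
Branch on x2: take x2 = False.
  then x3 is forced to False.
For the remaining variables, x4 = True, x5 = False, x6 = False, x7 = False works.
Every clause has at least one true literal under this assignment.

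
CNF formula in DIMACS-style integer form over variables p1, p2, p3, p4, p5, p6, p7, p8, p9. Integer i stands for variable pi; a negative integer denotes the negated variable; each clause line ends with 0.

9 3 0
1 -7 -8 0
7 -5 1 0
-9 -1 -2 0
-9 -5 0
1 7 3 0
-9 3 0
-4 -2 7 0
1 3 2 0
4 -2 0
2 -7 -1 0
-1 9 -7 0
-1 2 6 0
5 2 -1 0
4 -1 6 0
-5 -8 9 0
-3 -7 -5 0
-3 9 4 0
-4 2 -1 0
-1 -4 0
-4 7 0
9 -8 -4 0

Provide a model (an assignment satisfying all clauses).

p1 = F, p2 = F, p3 = T, p4 = F, p5 = F, p6 = F, p7 = F, p8 = T, p9 = T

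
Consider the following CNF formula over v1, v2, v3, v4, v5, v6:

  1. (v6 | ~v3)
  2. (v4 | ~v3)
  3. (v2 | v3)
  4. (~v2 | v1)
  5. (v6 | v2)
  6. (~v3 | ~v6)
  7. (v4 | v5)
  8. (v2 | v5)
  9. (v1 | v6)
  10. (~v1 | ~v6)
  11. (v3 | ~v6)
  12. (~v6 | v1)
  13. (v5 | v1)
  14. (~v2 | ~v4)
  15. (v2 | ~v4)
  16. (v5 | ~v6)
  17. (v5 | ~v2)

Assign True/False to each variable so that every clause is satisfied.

v1 = T, v2 = T, v3 = F, v4 = F, v5 = T, v6 = F

v5 occurs only positively in the remaining clauses — set v5 = True.
Set v1 = True and propagate.
  then v6 is forced to False.
  then v3 is forced to False.
  then v2 is forced to True.
  then v4 is forced to False.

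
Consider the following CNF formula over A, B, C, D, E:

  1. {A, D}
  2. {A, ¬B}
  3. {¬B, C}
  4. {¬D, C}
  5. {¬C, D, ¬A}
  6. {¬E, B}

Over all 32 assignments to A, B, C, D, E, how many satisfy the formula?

5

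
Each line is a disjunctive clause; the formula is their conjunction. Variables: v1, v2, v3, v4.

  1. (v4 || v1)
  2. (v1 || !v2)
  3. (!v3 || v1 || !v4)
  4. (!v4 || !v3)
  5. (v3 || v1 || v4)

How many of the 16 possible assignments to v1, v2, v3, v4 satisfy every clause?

Satisfying assignments:
  v1=0 v2=0 v3=0 v4=1
  v1=1 v2=0 v3=0 v4=0
  v1=1 v2=0 v3=0 v4=1
  v1=1 v2=0 v3=1 v4=0
  v1=1 v2=1 v3=0 v4=0
  v1=1 v2=1 v3=0 v4=1
  v1=1 v2=1 v3=1 v4=0
That's 7 in total.

7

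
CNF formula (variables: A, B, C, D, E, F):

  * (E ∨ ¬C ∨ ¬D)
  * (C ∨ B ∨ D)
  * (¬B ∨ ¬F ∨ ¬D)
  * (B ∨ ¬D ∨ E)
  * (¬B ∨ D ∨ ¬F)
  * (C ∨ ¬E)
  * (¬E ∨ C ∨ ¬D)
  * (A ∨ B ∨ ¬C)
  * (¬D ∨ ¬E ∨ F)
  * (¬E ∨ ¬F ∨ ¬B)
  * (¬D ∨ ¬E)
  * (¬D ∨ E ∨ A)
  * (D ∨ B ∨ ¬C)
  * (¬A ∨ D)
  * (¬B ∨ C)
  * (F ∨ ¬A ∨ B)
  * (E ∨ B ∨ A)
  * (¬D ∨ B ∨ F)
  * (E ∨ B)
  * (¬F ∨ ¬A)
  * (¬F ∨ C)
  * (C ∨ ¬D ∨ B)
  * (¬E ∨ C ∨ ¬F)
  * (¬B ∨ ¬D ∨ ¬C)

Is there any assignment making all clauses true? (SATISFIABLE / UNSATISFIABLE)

SATISFIABLE

Set A = False and propagate.
The remaining clauses are satisfied by B = True, C = True, D = False, E = True, F = False.
Every clause has at least one true literal under this assignment.
So A=0, B=1, C=1, D=0, E=1, F=0 is a satisfying assignment.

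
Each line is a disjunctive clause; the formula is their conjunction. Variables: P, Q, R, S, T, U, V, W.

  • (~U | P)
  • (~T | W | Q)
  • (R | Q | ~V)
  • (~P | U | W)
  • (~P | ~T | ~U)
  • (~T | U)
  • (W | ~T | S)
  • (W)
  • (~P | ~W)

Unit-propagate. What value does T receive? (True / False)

(W) stands alone — W = True.
In (~W | ~P), ~W is now false; ~P must hold, so P = False.
In (P | ~U), P is now false; ~U must hold, so U = False.
In (~T | U), U is now false; ~T must hold, so T = False.

False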